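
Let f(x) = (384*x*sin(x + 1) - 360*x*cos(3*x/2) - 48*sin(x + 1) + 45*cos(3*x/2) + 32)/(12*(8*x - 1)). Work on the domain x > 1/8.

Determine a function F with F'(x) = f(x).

Differentiate the proposed F(x) back; it has to land on f(x) exactly.
Check: d/dx[log(4*x - 1/2)/3 - 5*sin(3*x/2)/2 - 4*cos(x + 1)] = (384*x*sin(x + 1) - 360*x*cos(3*x/2) - 48*sin(x + 1) + 45*cos(3*x/2) + 32)/(96*x - 12), which equals f(x).

An antiderivative is F(x) = log(4*x - 1/2)/3 - 5*sin(3*x/2)/2 - 4*cos(x + 1).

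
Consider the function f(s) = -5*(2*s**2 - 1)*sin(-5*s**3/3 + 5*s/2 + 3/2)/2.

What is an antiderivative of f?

f matches the chain-rule pattern g'(h)*h' with inner function h(s) = -5*s**3/3 + 5*s/2 + 3/2; substituting u = h(s) collapses the integral.
Check: d/ds[-cos(-5*s**3/3 + 5*s/2 + 3/2)] = -5*s**2*sin(-5*s**3/3 + 5*s/2 + 3/2) + 5*sin(-5*s**3/3 + 5*s/2 + 3/2)/2, which equals f(s).

An antiderivative is F(s) = -cos(-5*s**3/3 + 5*s/2 + 3/2).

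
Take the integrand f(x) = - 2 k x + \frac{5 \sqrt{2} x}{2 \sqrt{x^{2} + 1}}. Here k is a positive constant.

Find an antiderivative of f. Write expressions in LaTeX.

An antiderivative is F(x) = - k x^{2} + \frac{5 \sqrt{2 x^{2} + 2}}{2}.

The integrand splits into summands that can be handled one at a time.
Check: d/dx[- k x^{2} + \frac{5 \sqrt{2 x^{2} + 2}}{2}] = \frac{- 4 k x \sqrt{x^{2} + 1} + 5 \sqrt{2} x}{2 \sqrt{x^{2} + 1}}, which equals f(x).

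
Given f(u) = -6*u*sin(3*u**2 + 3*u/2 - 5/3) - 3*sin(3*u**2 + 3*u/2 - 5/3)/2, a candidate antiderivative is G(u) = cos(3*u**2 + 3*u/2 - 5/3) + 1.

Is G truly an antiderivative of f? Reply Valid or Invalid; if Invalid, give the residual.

d/du[G] = -6*u*sin(3*u**2 + 3*u/2 - 5/3) - 3*sin(3*u**2 + 3*u/2 - 5/3)/2
This equals f(u) exactly, so the claim holds.

Valid. The derivative of G reproduces f.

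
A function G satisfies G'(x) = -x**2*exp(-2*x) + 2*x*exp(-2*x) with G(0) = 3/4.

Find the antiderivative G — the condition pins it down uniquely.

Recognize the product-rule pattern: G'(x) = u'v + uv' with u = x**2/2 - x/2 - 1/4, v = exp(-2*x), so integration by parts undoes it.
A general antiderivative is (2*x**2 - 2*x - 1)*exp(-2*x)/4 + C.
The condition gives C = 3/4 - (-1/4) = 1.
So G(x) = (2*x**2 - 2*x + 4*exp(2*x) - 1)*exp(-2*x)/4.
Check: d/dx[(2*x**2 - 2*x + 4*exp(2*x) - 1)*exp(-2*x)/4] = (-x**2 + 2*x)*exp(-2*x), which equals G'(x).

G(x) = (2*x**2 - 2*x + 4*exp(2*x) - 1)*exp(-2*x)/4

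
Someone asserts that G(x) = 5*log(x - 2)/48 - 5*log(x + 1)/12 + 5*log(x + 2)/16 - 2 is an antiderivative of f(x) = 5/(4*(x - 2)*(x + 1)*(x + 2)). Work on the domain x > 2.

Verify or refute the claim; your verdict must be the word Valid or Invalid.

d/dx[G] = 5/(4*x**3 + 4*x**2 - 16*x - 16)
This equals f(x) exactly, so the claim holds.

Valid - the claim checks out under differentiation.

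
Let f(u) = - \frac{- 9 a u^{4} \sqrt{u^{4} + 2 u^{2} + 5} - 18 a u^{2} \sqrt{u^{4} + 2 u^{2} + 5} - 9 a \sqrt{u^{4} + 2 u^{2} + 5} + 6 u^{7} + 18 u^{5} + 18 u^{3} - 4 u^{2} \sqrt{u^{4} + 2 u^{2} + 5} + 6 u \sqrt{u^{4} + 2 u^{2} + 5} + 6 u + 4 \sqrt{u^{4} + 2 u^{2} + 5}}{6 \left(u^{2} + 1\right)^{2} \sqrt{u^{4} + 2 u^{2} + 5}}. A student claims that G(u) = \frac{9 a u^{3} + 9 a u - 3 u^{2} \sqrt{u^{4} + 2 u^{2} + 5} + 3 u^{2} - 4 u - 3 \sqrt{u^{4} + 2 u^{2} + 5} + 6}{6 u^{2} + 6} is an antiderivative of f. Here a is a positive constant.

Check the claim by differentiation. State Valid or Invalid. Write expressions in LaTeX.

d/du[G] = \frac{9 a u^{4} \sqrt{u^{4} + 2 u^{2} + 5} + 18 a u^{2} \sqrt{u^{4} + 2 u^{2} + 5} + 9 a \sqrt{u^{4} + 2 u^{2} + 5} - 6 u^{7} - 18 u^{5} - 18 u^{3} + 4 u^{2} \sqrt{u^{4} + 2 u^{2} + 5} - 6 u \sqrt{u^{4} + 2 u^{2} + 5} - 6 u - 4 \sqrt{u^{4} + 2 u^{2} + 5}}{6 u^{4} \sqrt{u^{4} + 2 u^{2} + 5} + 12 u^{2} \sqrt{u^{4} + 2 u^{2} + 5} + 6 \sqrt{u^{4} + 2 u^{2} + 5}}
This equals f(u) exactly, so the claim holds.

Valid - the claim checks out under differentiation.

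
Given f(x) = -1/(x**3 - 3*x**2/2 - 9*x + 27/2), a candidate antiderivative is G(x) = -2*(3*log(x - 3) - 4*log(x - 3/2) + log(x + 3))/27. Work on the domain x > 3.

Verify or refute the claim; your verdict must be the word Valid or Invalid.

Invalid: d/dx[G] - f = -2/(2*x**3 - 3*x**2 - 18*x + 27), which is not 0.

d/dx[G] = -4/(2*x**3 - 3*x**2 - 18*x + 27)
d/dx[G] - f(x) = -2/(2*x**3 - 3*x**2 - 18*x + 27) != 0.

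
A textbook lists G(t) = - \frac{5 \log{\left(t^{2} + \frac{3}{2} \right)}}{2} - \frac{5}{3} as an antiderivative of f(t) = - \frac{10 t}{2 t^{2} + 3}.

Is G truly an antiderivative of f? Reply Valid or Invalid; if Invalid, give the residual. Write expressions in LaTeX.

Valid. The derivative of G reproduces f.

d/dt[G] = - \frac{10 t}{2 t^{2} + 3}
This equals f(t) exactly, so the claim holds.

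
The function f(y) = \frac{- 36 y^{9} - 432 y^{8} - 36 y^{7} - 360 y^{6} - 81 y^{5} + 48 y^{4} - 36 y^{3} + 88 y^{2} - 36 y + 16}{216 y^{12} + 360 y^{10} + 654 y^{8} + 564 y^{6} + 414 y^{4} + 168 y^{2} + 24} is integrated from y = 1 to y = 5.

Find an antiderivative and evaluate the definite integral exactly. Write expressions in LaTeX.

Differentiate the proposed F(y) back; it has to land on f(y) exactly.
F(y) = \frac{6 y^{4} + 48 y^{3} + 3 y^{2} + 16 y + 6}{72 y^{6} + 60 y^{4} + 84 y^{2} + 24} is an antiderivative of f.
Check: d/dy[\frac{6 y^{4} + 48 y^{3} + 3 y^{2} + 16 y + 6}{72 y^{6} + 60 y^{4} + 84 y^{2} + 24}] = \frac{- 36 y^{9} - 432 y^{8} - 36 y^{7} - 360 y^{6} - 81 y^{5} + 48 y^{4} - 36 y^{3} + 88 y^{2} - 36 y + 16}{216 y^{12} + 360 y^{10} + 654 y^{8} + 564 y^{6} + 414 y^{4} + 168 y^{2} + 24} = f(y).
F(5) = \frac{9911}{1164624}; F(1) = \frac{79}{240}.
Integral = F(5) - F(1) = - \frac{933611}{2911560}.

Antiderivative: F(y) = \frac{6 y^{4} + 48 y^{3} + 3 y^{2} + 16 y + 6}{72 y^{6} + 60 y^{4} + 84 y^{2} + 24}; value = - \frac{933611}{2911560}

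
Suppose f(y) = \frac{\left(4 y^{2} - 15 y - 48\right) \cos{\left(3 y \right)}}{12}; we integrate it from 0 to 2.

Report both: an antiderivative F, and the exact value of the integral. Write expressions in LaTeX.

Antiderivative: F(y) = \frac{36 y^{2} \sin{\left(3 y \right)} - 135 y \sin{\left(3 y \right)} + 24 y \cos{\left(3 y \right)} - 440 \sin{\left(3 y \right)} - 45 \cos{\left(3 y \right)}}{324}; value = \frac{\cos{\left(6 \right)}}{108} + \frac{5}{36} - \frac{283 \sin{\left(6 \right)}}{162}

For F(y) to be correct the identity F'(y) - f(y) = 0 must hold.
F(y) = \frac{36 y^{2} \sin{\left(3 y \right)} - 135 y \sin{\left(3 y \right)} + 24 y \cos{\left(3 y \right)} - 440 \sin{\left(3 y \right)} - 45 \cos{\left(3 y \right)}}{324} is an antiderivative of f.
Check: d/dy[\frac{36 y^{2} \sin{\left(3 y \right)} - 135 y \sin{\left(3 y \right)} + 24 y \cos{\left(3 y \right)} - 440 \sin{\left(3 y \right)} - 45 \cos{\left(3 y \right)}}{324}] = \frac{y^{2} \cos{\left(3 y \right)}}{3} - \frac{5 y \cos{\left(3 y \right)}}{4} - 4 \cos{\left(3 y \right)}, which equals f(y).
F(2) = \frac{\cos{\left(6 \right)}}{108} - \frac{283 \sin{\left(6 \right)}}{162}; F(0) = - \frac{5}{36}.
Integral = F(2) - F(0) = \frac{\cos{\left(6 \right)}}{108} + \frac{5}{36} - \frac{283 \sin{\left(6 \right)}}{162}.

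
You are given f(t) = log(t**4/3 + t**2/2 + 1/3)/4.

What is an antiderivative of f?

For F(t) to be correct the identity F'(t) - f(t) = 0 must hold.
Check: d/dt[t*log(t**4/3 + t**2/2 + 1/3)/4 - t - sqrt(2)*log(t**2 - sqrt(2)*t/2 + 1)/16 + sqrt(2)*log(t**2 + sqrt(2)*t/2 + 1)/16 + sqrt(14)*atan(2*sqrt(14)*t/7 - sqrt(7)/7)/8 + sqrt(14)*atan(2*sqrt(14)*t/7 + sqrt(7)/7)/8] = log(2*t**4 + 3*t**2 + 2)/4 - log(6)/4, which equals f(t).

An antiderivative is F(t) = t*log(t**4/3 + t**2/2 + 1/3)/4 - t - sqrt(2)*log(t**2 - sqrt(2)*t/2 + 1)/16 + sqrt(2)*log(t**2 + sqrt(2)*t/2 + 1)/16 + sqrt(14)*atan(2*sqrt(14)*t/7 - sqrt(7)/7)/8 + sqrt(14)*atan(2*sqrt(14)*t/7 + sqrt(7)/7)/8.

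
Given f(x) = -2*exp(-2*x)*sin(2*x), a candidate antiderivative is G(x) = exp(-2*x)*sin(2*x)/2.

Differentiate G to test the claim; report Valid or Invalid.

d/dx[G] = (-sin(2*x) + cos(2*x))*exp(-2*x)
d/dx[G] - f(x) = (sin(2*x) + cos(2*x))*exp(-2*x) != 0.

Invalid: d/dx[G] - f = (sin(2*x) + cos(2*x))*exp(-2*x), which is not 0.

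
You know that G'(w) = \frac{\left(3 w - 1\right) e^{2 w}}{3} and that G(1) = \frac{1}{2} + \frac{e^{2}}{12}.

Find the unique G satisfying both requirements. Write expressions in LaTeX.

G(w) = \frac{w e^{2 w}}{2} - \frac{5 e^{2 w}}{12} + \frac{1}{2}

G'(w) has the shape u'v + uv' for u = \frac{w}{2} - \frac{5}{12} and v = e^{2 w} — it is the derivative of the product u*v.
A general antiderivative is \frac{\left(6 w - 5\right) e^{2 w}}{12} + C.
The condition gives C = \frac{1}{2} + \frac{e^{2}}{12} - (\frac{e^{2}}{12}) = \frac{1}{2}.
So G(w) = \frac{w e^{2 w}}{2} - \frac{5 e^{2 w}}{12} + \frac{1}{2}.
Check: d/dw[\frac{w e^{2 w}}{2} - \frac{5 e^{2 w}}{12} + \frac{1}{2}] = w e^{2 w} - \frac{e^{2 w}}{3}, which equals G'(w).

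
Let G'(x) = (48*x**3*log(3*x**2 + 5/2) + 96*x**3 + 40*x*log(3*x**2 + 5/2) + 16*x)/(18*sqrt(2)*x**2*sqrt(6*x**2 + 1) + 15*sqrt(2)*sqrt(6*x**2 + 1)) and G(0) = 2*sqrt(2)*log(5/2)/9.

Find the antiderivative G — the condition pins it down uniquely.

G'(x) has the shape u'v + uv' for u = 4*sqrt(3*x**2 + 1/2)/9 and v = log(3*x**2 + 5/2) — it is the derivative of the product u*v.
A general antiderivative is 4*sqrt(3*x**2 + 1/2)*log(3*x**2 + 5/2)/9 + C.
The condition gives C = 2*sqrt(2)*log(5/2)/9 - (2*sqrt(2)*log(5/2)/9) = 0.
So G(x) = 4*sqrt(3*x**2 + 1/2)*log(3*x**2 + 5/2)/9.
Check: d/dx[4*sqrt(3*x**2 + 1/2)*log(3*x**2 + 5/2)/9] = (48*x**3*log(3*x**2 + 5/2) + 96*x**3 + 40*x*log(3*x**2 + 5/2) + 16*x)/(18*sqrt(2)*x**2*sqrt(6*x**2 + 1) + 15*sqrt(2)*sqrt(6*x**2 + 1)) = G'(x).

G(x) = 4*sqrt(3*x**2 + 1/2)*log(3*x**2 + 5/2)/9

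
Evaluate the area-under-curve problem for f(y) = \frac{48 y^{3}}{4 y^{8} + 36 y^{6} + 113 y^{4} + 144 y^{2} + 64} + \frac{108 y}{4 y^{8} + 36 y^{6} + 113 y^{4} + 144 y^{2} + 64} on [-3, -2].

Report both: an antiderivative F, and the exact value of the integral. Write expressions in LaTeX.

The substitution u = \frac{y^{4}}{3} + \frac{3 y^{2}}{2} + \frac{4}{3} works: f is exactly (dF/du)*(du/dy) for that inner function.
F(y) = - \frac{1}{\frac{y^{4}}{3} + \frac{3 y^{2}}{2} + \frac{4}{3}} is an antiderivative of f.
Check: d/dy[- \frac{1}{\frac{y^{4}}{3} + \frac{3 y^{2}}{2} + \frac{4}{3}}] = \frac{48 y^{3} + 108 y}{4 y^{8} + 36 y^{6} + 113 y^{4} + 144 y^{2} + 64}, which equals f(y).
F(-2) = - \frac{3}{38}; F(-3) = - \frac{6}{251}.
Integral = F(-2) - F(-3) = - \frac{525}{9538}.

Antiderivative: F(y) = - \frac{1}{\frac{y^{4}}{3} + \frac{3 y^{2}}{2} + \frac{4}{3}}; value = - \frac{525}{9538}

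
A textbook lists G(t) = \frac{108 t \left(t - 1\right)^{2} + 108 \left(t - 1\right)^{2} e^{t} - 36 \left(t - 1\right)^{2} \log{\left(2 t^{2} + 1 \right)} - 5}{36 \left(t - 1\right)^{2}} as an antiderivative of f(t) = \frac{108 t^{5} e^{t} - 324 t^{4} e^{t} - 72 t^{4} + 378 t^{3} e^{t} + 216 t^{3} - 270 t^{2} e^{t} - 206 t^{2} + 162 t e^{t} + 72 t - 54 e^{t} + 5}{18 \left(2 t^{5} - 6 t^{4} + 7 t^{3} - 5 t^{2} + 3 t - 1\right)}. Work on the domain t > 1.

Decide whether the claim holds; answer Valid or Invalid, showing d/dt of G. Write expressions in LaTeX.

d/dt[G] = \frac{108 t^{5} e^{t} + 108 t^{5} - 324 t^{4} e^{t} - 396 t^{4} + 378 t^{3} e^{t} + 594 t^{3} - 270 t^{2} e^{t} - 476 t^{2} + 162 t e^{t} + 234 t - 54 e^{t} - 49}{36 t^{5} - 108 t^{4} + 126 t^{3} - 90 t^{2} + 54 t - 18}
d/dt[G] - f(t) = 3 != 0.

Invalid: d/dt[G] - f = 3, which is not 0.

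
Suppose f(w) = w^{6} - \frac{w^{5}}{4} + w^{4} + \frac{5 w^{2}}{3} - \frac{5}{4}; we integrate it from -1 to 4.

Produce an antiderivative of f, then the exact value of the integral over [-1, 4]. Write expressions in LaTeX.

Antiderivative: F(w) = \frac{w^{7}}{7} - \frac{w^{6}}{24} + \frac{w^{5}}{5} + \frac{5 w^{3}}{9} - \frac{5 w}{4}; value = \frac{1212095}{504}

The integrand splits into summands that can be handled one at a time.
F(w) = \frac{w^{7}}{7} - \frac{w^{6}}{24} + \frac{w^{5}}{5} + \frac{5 w^{3}}{9} - \frac{5 w}{4} is an antiderivative of f.
Check: d/dw[\frac{w^{7}}{7} - \frac{w^{6}}{24} + \frac{w^{5}}{5} + \frac{5 w^{3}}{9} - \frac{5 w}{4}] = w^{6} - \frac{w^{5}}{4} + w^{4} + \frac{5 w^{2}}{3} - \frac{5}{4} = f(w).
F(4) = \frac{757657}{315}; F(-1) = \frac{781}{2520}.
Integral = F(4) - F(-1) = \frac{1212095}{504}.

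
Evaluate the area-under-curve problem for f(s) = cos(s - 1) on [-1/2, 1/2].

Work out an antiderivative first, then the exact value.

Antiderivative: F(s) = sin(s - 1); value = -sin(1/2) + sin(3/2)

Check any antiderivative F(s) by computing F'(s) and comparing it with f(s).
F(s) = sin(s - 1) is an antiderivative of f.
Check: d/ds[sin(s - 1)] = cos(s - 1) = f(s).
F(1/2) = -sin(1/2); F(-1/2) = -sin(3/2).
Integral = F(1/2) - F(-1/2) = -sin(1/2) + sin(3/2).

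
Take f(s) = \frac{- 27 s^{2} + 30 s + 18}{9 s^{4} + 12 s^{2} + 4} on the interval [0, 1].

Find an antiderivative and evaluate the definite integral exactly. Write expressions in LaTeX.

f has the shape u'v + uv' for u = - \frac{2}{2 s^{2} + \frac{4}{3}} and v = - \frac{s^{2}}{4} - 3 s + \frac{3}{2} — it is the derivative of the product u*v.
F(s) = - \frac{3 \left(- s^{2} - 12 s + 6\right)}{4 \left(3 s^{2} + 2\right)} is an antiderivative of f.
Check: d/ds[- \frac{3 \left(- s^{2} - 12 s + 6\right)}{4 \left(3 s^{2} + 2\right)}] = \frac{- 27 s^{2} + 30 s + 18}{9 s^{4} + 12 s^{2} + 4} = f(s).
F(1) = \frac{21}{20}; F(0) = - \frac{9}{4}.
Integral = F(1) - F(0) = \frac{33}{10}.

Antiderivative: F(s) = - \frac{3 \left(- s^{2} - 12 s + 6\right)}{4 \left(3 s^{2} + 2\right)}; value = \frac{33}{10}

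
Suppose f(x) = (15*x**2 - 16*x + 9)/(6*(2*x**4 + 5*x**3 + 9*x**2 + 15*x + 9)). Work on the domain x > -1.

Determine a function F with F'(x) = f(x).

An antiderivative is F(x) = 5*log(x + 1)/3 - 89*log(x + 3/2)/42 + 19*log(x**2 + 3)/84 - 11*sqrt(3)*atan(sqrt(3)*x/3)/126.

The denominator factors as 6*(x + 1)*(2*x + 3)*(x**2 + 3); partial fractions split f into directly integrable pieces: (19*x - 11)/(42*(x**2 + 3)) - 89/(21*(2*x + 3)) + 5/(3*(x + 1)).
Check: d/dx[5*log(x + 1)/3 - 89*log(x + 3/2)/42 + 19*log(x**2 + 3)/84 - 11*sqrt(3)*atan(sqrt(3)*x/3)/126] = (15*x**2 - 16*x + 9)/(12*x**4 + 30*x**3 + 54*x**2 + 90*x + 54), which equals f(x).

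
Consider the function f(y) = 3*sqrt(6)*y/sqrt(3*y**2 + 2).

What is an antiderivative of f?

f matches the chain-rule pattern g'(h)*h' with inner function h(y) = 2*y**2 + 4/3; substituting u = h(y) collapses the integral.
Check: d/dy[sqrt(6)*sqrt(3*y**2 + 2)] = 3*sqrt(6)*y/sqrt(3*y**2 + 2) = f(y).

An antiderivative is F(y) = sqrt(6)*sqrt(3*y**2 + 2).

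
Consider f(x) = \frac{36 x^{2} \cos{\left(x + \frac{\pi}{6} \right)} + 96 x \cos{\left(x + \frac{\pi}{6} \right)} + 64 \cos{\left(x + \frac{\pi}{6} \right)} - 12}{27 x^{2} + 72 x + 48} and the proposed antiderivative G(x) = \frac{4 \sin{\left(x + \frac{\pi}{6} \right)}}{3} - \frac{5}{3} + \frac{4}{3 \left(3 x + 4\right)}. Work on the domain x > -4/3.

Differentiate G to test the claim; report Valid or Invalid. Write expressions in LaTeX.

d/dx[G] = \frac{36 x^{2} \cos{\left(x + \frac{\pi}{6} \right)} + 96 x \cos{\left(x + \frac{\pi}{6} \right)} + 64 \cos{\left(x + \frac{\pi}{6} \right)} - 12}{27 x^{2} + 72 x + 48}
This equals f(x) exactly, so the claim holds.

Valid. The derivative of G reproduces f.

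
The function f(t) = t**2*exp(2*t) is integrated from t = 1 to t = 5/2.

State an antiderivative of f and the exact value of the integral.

Antiderivative: F(t) = (2*t**2 - 2*t + 1)*exp(2*t)/4; value = -exp(2)/4 + 17*exp(5)/8

f has the shape u'v + uv' for u = t**2/2 - t/2 + 1/4 and v = exp(2*t) — it is the derivative of the product u*v.
F(t) = (2*t**2 - 2*t + 1)*exp(2*t)/4 is an antiderivative of f.
Check: d/dt[(2*t**2 - 2*t + 1)*exp(2*t)/4] = t**2*exp(2*t) = f(t).
F(5/2) = 17*exp(5)/8; F(1) = exp(2)/4.
Integral = F(5/2) - F(1) = -exp(2)/4 + 17*exp(5)/8.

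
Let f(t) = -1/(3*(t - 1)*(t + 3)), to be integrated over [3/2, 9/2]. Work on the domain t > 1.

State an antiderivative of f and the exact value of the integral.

The denominator factors as 3*(t - 1)*(t + 3); partial fractions split f into directly integrable pieces: 1/(12*(t + 3)) - 1/(12*(t - 1)).
F(t) = -log(t - 1)/12 + log(t + 3)/12 is an antiderivative of f.
Check: d/dt[-log(t - 1)/12 + log(t + 3)/12] = -1/(3*t**2 + 6*t - 9), which equals f(t).
F(9/2) = -log(7/2)/12 + log(15/2)/12; F(3/2) = log(2)/12 + log(9/2)/12.
Integral = F(9/2) - F(3/2) = -log(9/2)/12 - log(7/2)/12 - log(2)/12 + log(15/2)/12.

Antiderivative: F(t) = -log(t - 1)/12 + log(t + 3)/12; value = -log(9/2)/12 - log(7/2)/12 - log(2)/12 + log(15/2)/12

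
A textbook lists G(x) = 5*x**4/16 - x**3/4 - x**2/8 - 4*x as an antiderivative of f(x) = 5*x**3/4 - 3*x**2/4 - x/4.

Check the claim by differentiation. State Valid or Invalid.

Invalid: d/dx[G] - f = -4, which is not 0.

d/dx[G] = 5*x**3/4 - 3*x**2/4 - x/4 - 4
d/dx[G] - f(x) = -4 != 0.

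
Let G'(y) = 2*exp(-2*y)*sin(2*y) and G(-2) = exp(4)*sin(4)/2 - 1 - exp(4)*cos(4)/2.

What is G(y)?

Recover the given G'(y) by differentiating a candidate G(y); any mismatch rules it out.
A general antiderivative is -exp(-2*y)*sin(2*y)/2 - exp(-2*y)*cos(2*y)/2 + C.
The condition gives C = exp(4)*sin(4)/2 - 1 - exp(4)*cos(4)/2 - (exp(4)*sin(4)/2 - exp(4)*cos(4)/2) = -1.
So G(y) = -1 - exp(-2*y)*sin(2*y)/2 - exp(-2*y)*cos(2*y)/2.
Check: d/dy[-1 - exp(-2*y)*sin(2*y)/2 - exp(-2*y)*cos(2*y)/2] = 2*exp(-2*y)*sin(2*y) = G'(y).

G(y) = -1 - exp(-2*y)*sin(2*y)/2 - exp(-2*y)*cos(2*y)/2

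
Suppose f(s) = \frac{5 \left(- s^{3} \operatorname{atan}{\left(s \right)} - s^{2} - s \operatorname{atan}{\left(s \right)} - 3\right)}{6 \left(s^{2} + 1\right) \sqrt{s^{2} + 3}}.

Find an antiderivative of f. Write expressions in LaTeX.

Recognize the product-rule pattern: f = u'v + uv' with u = - \frac{5 \sqrt{s^{2} + 3}}{6}, v = \operatorname{atan}{\left(s \right)}, so integration by parts undoes it.
Check: d/ds[- \frac{5 \sqrt{s^{2} + 3} \operatorname{atan}{\left(s \right)}}{6}] = \frac{- 5 s^{3} \operatorname{atan}{\left(s \right)} - 5 s^{2} - 5 s \operatorname{atan}{\left(s \right)} - 15}{6 s^{2} \sqrt{s^{2} + 3} + 6 \sqrt{s^{2} + 3}}, which equals f(s).

An antiderivative is F(s) = - \frac{5 \sqrt{s^{2} + 3} \operatorname{atan}{\left(s \right)}}{6}.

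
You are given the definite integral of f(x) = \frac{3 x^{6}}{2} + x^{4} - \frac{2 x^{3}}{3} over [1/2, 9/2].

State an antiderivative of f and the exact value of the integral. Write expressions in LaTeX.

Integrate term by term and add the pieces.
F(x) = \frac{x^{4} \left(45 x^{3} + 42 x - 35\right)}{210} is an antiderivative of f.
Check: d/dx[\frac{x^{4} \left(45 x^{3} + 42 x - 35\right)}{210}] = \frac{3 x^{6}}{2} + x^{4} - \frac{2 x^{3}}{3} = f(x).
F(9/2) = \frac{74438919}{8960}; F(1/2) = - \frac{67}{26880}.
Integral = F(9/2) - F(1/2) = \frac{27914603}{3360}.

Antiderivative: F(x) = \frac{x^{4} \left(45 x^{3} + 42 x - 35\right)}{210}; value = \frac{27914603}{3360}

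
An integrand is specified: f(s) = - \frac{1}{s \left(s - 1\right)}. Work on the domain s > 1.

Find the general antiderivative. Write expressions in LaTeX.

F(s) = \log{\left(s \right)} - \log{\left(s - 1 \right)} + C

The denominator factors as s \left(s - 1\right); partial fractions split f into directly integrable pieces: - \frac{1}{s - 1} + \frac{1}{s}.
Check: d/ds[\log{\left(s \right)} - \log{\left(s - 1 \right)}] = - \frac{1}{s^{2} - s}, which equals f(s).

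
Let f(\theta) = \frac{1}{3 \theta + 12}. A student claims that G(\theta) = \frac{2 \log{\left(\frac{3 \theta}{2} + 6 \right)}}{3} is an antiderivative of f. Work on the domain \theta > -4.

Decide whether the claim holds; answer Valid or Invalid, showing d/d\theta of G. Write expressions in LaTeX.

Invalid: d/d\theta[G] - f = \frac{1}{3 \theta + 12}, which is not 0.

d/d\theta[G] = \frac{2}{3 \theta + 12}
d/d\theta[G] - f(\theta) = \frac{1}{3 \theta + 12} != 0.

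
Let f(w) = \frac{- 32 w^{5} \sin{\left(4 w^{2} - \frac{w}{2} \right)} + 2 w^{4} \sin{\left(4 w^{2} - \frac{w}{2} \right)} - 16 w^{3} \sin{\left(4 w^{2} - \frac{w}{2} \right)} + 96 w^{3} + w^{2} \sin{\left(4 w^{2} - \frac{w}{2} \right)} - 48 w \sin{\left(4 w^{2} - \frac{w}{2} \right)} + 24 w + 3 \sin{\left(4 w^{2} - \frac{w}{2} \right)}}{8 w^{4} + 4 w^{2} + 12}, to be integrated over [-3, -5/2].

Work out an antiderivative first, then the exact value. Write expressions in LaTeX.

Since d/dw undoes antidifferentiation here, F'(w) = f(w) is required of F(w).
F(w) = 3 \log{\left(2 w^{4} + w^{2} + 3 \right)} + \frac{\cos{\left(4 w^{2} - \frac{w}{2} \right)}}{2} is an antiderivative of f.
Check: d/dw[3 \log{\left(2 w^{4} + w^{2} + 3 \right)} + \frac{\cos{\left(4 w^{2} - \frac{w}{2} \right)}}{2}] = \frac{- 32 w^{5} \sin{\left(4 w^{2} - \frac{w}{2} \right)} + 2 w^{4} \sin{\left(4 w^{2} - \frac{w}{2} \right)} - 16 w^{3} \sin{\left(4 w^{2} - \frac{w}{2} \right)} + 96 w^{3} + w^{2} \sin{\left(4 w^{2} - \frac{w}{2} \right)} - 48 w \sin{\left(4 w^{2} - \frac{w}{2} \right)} + 24 w + 3 \sin{\left(4 w^{2} - \frac{w}{2} \right)}}{8 w^{4} + 4 w^{2} + 12} = f(w).
F(-5/2) = \frac{\cos{\left(\frac{105}{4} \right)}}{2} + 3 \log{\left(\frac{699}{8} \right)}; F(-3) = \frac{\cos{\left(\frac{75}{2} \right)}}{2} + 3 \log{\left(174 \right)}.
Integral = F(-5/2) - F(-3) = - 3 \log{\left(174 \right)} - \frac{\cos{\left(\frac{75}{2} \right)}}{2} + \frac{\cos{\left(\frac{105}{4} \right)}}{2} + 3 \log{\left(\frac{699}{8} \right)}.

Antiderivative: F(w) = 3 \log{\left(2 w^{4} + w^{2} + 3 \right)} + \frac{\cos{\left(4 w^{2} - \frac{w}{2} \right)}}{2}; value = - 3 \log{\left(174 \right)} - \frac{\cos{\left(\frac{75}{2} \right)}}{2} + \frac{\cos{\left(\frac{105}{4} \right)}}{2} + 3 \log{\left(\frac{699}{8} \right)}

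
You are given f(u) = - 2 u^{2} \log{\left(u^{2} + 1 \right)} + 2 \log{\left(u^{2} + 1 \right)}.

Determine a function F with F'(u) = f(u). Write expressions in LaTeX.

The integrand splits into summands that can be handled one at a time.
Check: d/du[- \frac{2 \left(3 u^{3} \log{\left(u^{2} + 1 \right)} - 2 u^{3} - 9 u \log{\left(u^{2} + 1 \right)} + 24 u - 24 \operatorname{atan}{\left(u \right)}\right)}{9}] = - 2 u^{2} \log{\left(u^{2} + 1 \right)} + 2 \log{\left(u^{2} + 1 \right)} = f(u).

An antiderivative is F(u) = - \frac{2 \left(3 u^{3} \log{\left(u^{2} + 1 \right)} - 2 u^{3} - 9 u \log{\left(u^{2} + 1 \right)} + 24 u - 24 \operatorname{atan}{\left(u \right)}\right)}{9}.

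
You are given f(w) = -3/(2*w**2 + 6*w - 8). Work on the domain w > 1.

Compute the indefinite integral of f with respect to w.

F(w) = -3*log(w - 1)/10 + 3*log(w + 4)/10 + C

Factor the denominator (2*(w - 1)*(w + 4)) and decompose: f = 3/(10*(w + 4)) - 3/(10*(w - 1)); each piece integrates to a log, atan, or power term.
Check: d/dw[-3*log(w - 1)/10 + 3*log(w + 4)/10] = -3/(2*w**2 + 6*w - 8) = f(w).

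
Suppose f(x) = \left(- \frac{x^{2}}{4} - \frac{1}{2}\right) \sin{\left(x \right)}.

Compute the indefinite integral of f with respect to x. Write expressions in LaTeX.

Any candidate F(x) must reproduce f(x) exactly when differentiated.
Check: d/dx[\frac{x \left(x \cos{\left(x \right)} - 2 \sin{\left(x \right)}\right)}{4}] = - \frac{x^{2} \sin{\left(x \right)}}{4} - \frac{\sin{\left(x \right)}}{2}, which equals f(x).

F(x) = \frac{x \left(x \cos{\left(x \right)} - 2 \sin{\left(x \right)}\right)}{4} + C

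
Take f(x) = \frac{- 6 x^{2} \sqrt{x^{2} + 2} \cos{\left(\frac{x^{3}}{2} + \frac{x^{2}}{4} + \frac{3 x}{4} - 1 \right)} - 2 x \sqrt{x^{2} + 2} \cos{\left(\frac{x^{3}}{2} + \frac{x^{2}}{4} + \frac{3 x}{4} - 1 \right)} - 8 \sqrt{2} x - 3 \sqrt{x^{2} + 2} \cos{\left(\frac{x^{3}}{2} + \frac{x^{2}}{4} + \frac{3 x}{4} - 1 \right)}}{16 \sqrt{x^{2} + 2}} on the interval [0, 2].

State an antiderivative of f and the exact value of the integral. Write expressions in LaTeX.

Any candidate F(x) must reproduce f(x) exactly when differentiated.
F(x) = - \frac{\sqrt{2} \sqrt{x^{2} + 2}}{2} - \frac{\sin{\left(\frac{x^{3}}{2} + \frac{x^{2}}{4} + \frac{3 x}{4} - 1 \right)}}{4} is an antiderivative of f.
Check: d/dx[- \frac{\sqrt{2} \sqrt{x^{2} + 2}}{2} - \frac{\sin{\left(\frac{x^{3}}{2} + \frac{x^{2}}{4} + \frac{3 x}{4} - 1 \right)}}{4}] = \frac{- 6 x^{2} \sqrt{x^{2} + 2} \cos{\left(\frac{x^{3}}{2} + \frac{x^{2}}{4} + \frac{3 x}{4} - 1 \right)} - 2 x \sqrt{x^{2} + 2} \cos{\left(\frac{x^{3}}{2} + \frac{x^{2}}{4} + \frac{3 x}{4} - 1 \right)} - 8 \sqrt{2} x - 3 \sqrt{x^{2} + 2} \cos{\left(\frac{x^{3}}{2} + \frac{x^{2}}{4} + \frac{3 x}{4} - 1 \right)}}{16 \sqrt{x^{2} + 2}} = f(x).
F(2) = - \sqrt{3} - \frac{\sin{\left(\frac{11}{2} \right)}}{4}; F(0) = -1 + \frac{\sin{\left(1 \right)}}{4}.
Integral = F(2) - F(0) = - \sqrt{3} - \frac{\sin{\left(1 \right)}}{4} - \frac{\sin{\left(\frac{11}{2} \right)}}{4} + 1.

Antiderivative: F(x) = - \frac{\sqrt{2} \sqrt{x^{2} + 2}}{2} - \frac{\sin{\left(\frac{x^{3}}{2} + \frac{x^{2}}{4} + \frac{3 x}{4} - 1 \right)}}{4}; value = - \sqrt{3} - \frac{\sin{\left(1 \right)}}{4} - \frac{\sin{\left(\frac{11}{2} \right)}}{4} + 1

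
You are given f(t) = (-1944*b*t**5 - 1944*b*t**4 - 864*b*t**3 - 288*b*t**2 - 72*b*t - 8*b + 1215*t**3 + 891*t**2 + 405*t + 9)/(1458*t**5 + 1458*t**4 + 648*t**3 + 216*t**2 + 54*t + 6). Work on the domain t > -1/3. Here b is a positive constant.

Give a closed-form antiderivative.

An antiderivative is F(t) = -(72*b*t**3 + 48*b*t**2 + 8*b*t - 135*t**2*atan(3*t) - 90*t*atan(3*t) - 15*atan(3*t) - 6)/(6*(3*t + 1)**2).

A candidate is checked by its d/dt: the result must match f(t).
Check: d/dt[-(72*b*t**3 + 48*b*t**2 + 8*b*t - 135*t**2*atan(3*t) - 90*t*atan(3*t) - 15*atan(3*t) - 6)/(6*(3*t + 1)**2)] = (-1944*b*t**5 - 1944*b*t**4 - 864*b*t**3 - 288*b*t**2 - 72*b*t - 8*b + 1215*t**3 + 891*t**2 + 405*t + 9)/(1458*t**5 + 1458*t**4 + 648*t**3 + 216*t**2 + 54*t + 6) = f(t).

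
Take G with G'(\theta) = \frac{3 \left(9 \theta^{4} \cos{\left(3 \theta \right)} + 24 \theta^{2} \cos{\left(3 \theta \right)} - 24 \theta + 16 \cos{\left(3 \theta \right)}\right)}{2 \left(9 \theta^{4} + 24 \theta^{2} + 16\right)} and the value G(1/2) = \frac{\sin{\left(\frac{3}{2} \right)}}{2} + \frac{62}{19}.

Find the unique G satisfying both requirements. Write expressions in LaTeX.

G(\theta) = \frac{\sin{\left(3 \theta \right)}}{2} + 2 + \frac{1}{\frac{\theta^{2}}{2} + \frac{2}{3}}

Any candidate G(\theta) must reproduce the stated G'(\theta) exactly.
A general antiderivative is \frac{\sin{\left(3 \theta \right)}}{2} + \frac{1}{\frac{\theta^{2}}{2} + \frac{2}{3}} + C.
The condition gives C = \frac{\sin{\left(\frac{3}{2} \right)}}{2} + \frac{62}{19} - (\frac{\sin{\left(\frac{3}{2} \right)}}{2} + \frac{24}{19}) = 2.
So G(\theta) = \frac{\sin{\left(3 \theta \right)}}{2} + 2 + \frac{1}{\frac{\theta^{2}}{2} + \frac{2}{3}}.
Check: d/d\theta[\frac{\sin{\left(3 \theta \right)}}{2} + 2 + \frac{1}{\frac{\theta^{2}}{2} + \frac{2}{3}}] = \frac{27 \theta^{4} \cos{\left(3 \theta \right)} + 72 \theta^{2} \cos{\left(3 \theta \right)} - 72 \theta + 48 \cos{\left(3 \theta \right)}}{18 \theta^{4} + 48 \theta^{2} + 32}, which equals G'(\theta).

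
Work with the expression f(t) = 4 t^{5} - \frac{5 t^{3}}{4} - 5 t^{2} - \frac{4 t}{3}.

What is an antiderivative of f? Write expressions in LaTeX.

The integrand splits into summands that can be handled one at a time.
Check: d/dt[\frac{2 t^{6}}{3} - \frac{5 t^{4}}{16} - \frac{5 t^{3}}{3} - \frac{2 t^{2}}{3}] = 4 t^{5} - \frac{5 t^{3}}{4} - 5 t^{2} - \frac{4 t}{3} = f(t).

An antiderivative is F(t) = \frac{2 t^{6}}{3} - \frac{5 t^{4}}{16} - \frac{5 t^{3}}{3} - \frac{2 t^{2}}{3}.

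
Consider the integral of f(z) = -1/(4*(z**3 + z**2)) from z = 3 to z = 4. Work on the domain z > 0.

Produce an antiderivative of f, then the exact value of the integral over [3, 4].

Antiderivative: F(z) = log(z)/4 - log(z + 1)/4 + 1/(4*z); value = -log(5)/4 - log(3)/4 - 1/48 + log(4)/2

Factor the denominator (4*z**2*(z + 1)) and decompose: f = -1/(4*(z + 1)) + 1/(4*z) - 1/(4*z**2); each piece integrates to a log, atan, or power term.
F(z) = log(z)/4 - log(z + 1)/4 + 1/(4*z) is an antiderivative of f.
Check: d/dz[log(z)/4 - log(z + 1)/4 + 1/(4*z)] = -1/(4*z**3 + 4*z**2), which equals f(z).
F(4) = -log(5)/4 + 1/16 + log(4)/4; F(3) = -log(4)/4 + 1/12 + log(3)/4.
Integral = F(4) - F(3) = -log(5)/4 - log(3)/4 - 1/48 + log(4)/2.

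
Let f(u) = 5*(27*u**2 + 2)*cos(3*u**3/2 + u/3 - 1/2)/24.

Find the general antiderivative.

The substitution w = 3*u**3/2 + u/3 - 1/2 works: f is exactly (dF/dw)*(dw/du) for that inner function.
Check: d/du[5*sin(3*u**3/2 + u/3 - 1/2)/4] = 45*u**2*cos(3*u**3/2 + u/3 - 1/2)/8 + 5*cos(3*u**3/2 + u/3 - 1/2)/12, which equals f(u).

F(u) = 5*sin(3*u**3/2 + u/3 - 1/2)/4 + C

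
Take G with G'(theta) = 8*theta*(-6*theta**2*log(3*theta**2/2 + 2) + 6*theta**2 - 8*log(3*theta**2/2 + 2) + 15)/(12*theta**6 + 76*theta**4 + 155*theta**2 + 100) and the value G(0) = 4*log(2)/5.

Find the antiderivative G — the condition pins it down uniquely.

G(theta) = 4*log(3*theta**2/2 + 2)/(2*theta**2 + 5)

Recognize the product-rule pattern: G'(theta) = u'v + uv' with u = 4/(2*theta**2 + 5), v = log(3*theta**2/2 + 2), so integration by parts undoes it.
A general antiderivative is 4*log(3*theta**2/2 + 2)/(2*theta**2 + 5) + C.
The condition gives C = 4*log(2)/5 - (4*log(2)/5) = 0.
So G(theta) = 4*log(3*theta**2/2 + 2)/(2*theta**2 + 5).
Check: d/dtheta[4*log(3*theta**2/2 + 2)/(2*theta**2 + 5)] = (-48*theta**3*log(3*theta**2/2 + 2) + 48*theta**3 - 64*theta*log(3*theta**2/2 + 2) + 120*theta)/(12*theta**6 + 76*theta**4 + 155*theta**2 + 100), which equals G'(theta).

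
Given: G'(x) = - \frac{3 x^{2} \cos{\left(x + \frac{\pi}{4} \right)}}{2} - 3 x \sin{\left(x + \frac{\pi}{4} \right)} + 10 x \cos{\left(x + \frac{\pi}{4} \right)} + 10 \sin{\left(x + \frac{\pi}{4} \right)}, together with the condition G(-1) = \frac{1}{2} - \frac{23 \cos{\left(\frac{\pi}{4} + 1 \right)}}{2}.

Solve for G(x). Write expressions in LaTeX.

G(x) = - \frac{3 x^{2} \sin{\left(x + \frac{\pi}{4} \right)}}{2} + 10 x \sin{\left(x + \frac{\pi}{4} \right)} + \frac{1}{2}

G'(x) has the shape u'v + uv' for u = - \frac{3 x^{2}}{2} + 10 x and v = \sin{\left(x + \frac{\pi}{4} \right)} — it is the derivative of the product u*v.
A general antiderivative is - 2 \left(\frac{3 x^{2}}{4} - 5 x\right) \sin{\left(x + \frac{\pi}{4} \right)} + C.
The condition gives C = \frac{1}{2} - \frac{23 \cos{\left(\frac{\pi}{4} + 1 \right)}}{2} - (- \frac{23 \cos{\left(\frac{\pi}{4} + 1 \right)}}{2}) = \frac{1}{2}.
So G(x) = - \frac{3 x^{2} \sin{\left(x + \frac{\pi}{4} \right)}}{2} + 10 x \sin{\left(x + \frac{\pi}{4} \right)} + \frac{1}{2}.
Check: d/dx[- \frac{3 x^{2} \sin{\left(x + \frac{\pi}{4} \right)}}{2} + 10 x \sin{\left(x + \frac{\pi}{4} \right)} + \frac{1}{2}] = - \frac{3 x^{2} \cos{\left(x + \frac{\pi}{4} \right)}}{2} - 3 x \sin{\left(x + \frac{\pi}{4} \right)} + 10 x \cos{\left(x + \frac{\pi}{4} \right)} + 10 \sin{\left(x + \frac{\pi}{4} \right)} = G'(x).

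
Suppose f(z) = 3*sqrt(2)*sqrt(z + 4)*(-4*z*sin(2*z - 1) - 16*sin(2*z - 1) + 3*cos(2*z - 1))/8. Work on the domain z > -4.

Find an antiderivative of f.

Recognize the product-rule pattern: f = u'v + uv' with u = 3*(z/2 + 2)**(3/2), v = cos(2*z - 1), so integration by parts undoes it.
Check: d/dz[3*z*sqrt(z/2 + 2)*cos(2*z - 1)/2 + 6*sqrt(z/2 + 2)*cos(2*z - 1)] = sqrt(2)*(-12*z**2*sin(2*z - 1) - 96*z*sin(2*z - 1) + 9*z*cos(2*z - 1) - 192*sin(2*z - 1) + 36*cos(2*z - 1))/(8*sqrt(z + 4)), which equals f(z).

An antiderivative is F(z) = 3*z*sqrt(z/2 + 2)*cos(2*z - 1)/2 + 6*sqrt(z/2 + 2)*cos(2*z - 1).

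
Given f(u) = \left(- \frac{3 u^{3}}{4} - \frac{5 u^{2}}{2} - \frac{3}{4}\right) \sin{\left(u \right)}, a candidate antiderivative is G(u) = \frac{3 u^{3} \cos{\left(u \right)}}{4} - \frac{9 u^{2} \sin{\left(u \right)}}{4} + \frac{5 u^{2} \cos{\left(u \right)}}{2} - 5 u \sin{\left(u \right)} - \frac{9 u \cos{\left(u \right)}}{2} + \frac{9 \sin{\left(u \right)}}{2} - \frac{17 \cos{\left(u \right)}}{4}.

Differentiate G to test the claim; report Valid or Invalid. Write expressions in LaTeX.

Valid - the claim checks out under differentiation.

d/du[G] = - \frac{3 u^{3} \sin{\left(u \right)}}{4} - \frac{5 u^{2} \sin{\left(u \right)}}{2} - \frac{3 \sin{\left(u \right)}}{4}
This equals f(u) exactly, so the claim holds.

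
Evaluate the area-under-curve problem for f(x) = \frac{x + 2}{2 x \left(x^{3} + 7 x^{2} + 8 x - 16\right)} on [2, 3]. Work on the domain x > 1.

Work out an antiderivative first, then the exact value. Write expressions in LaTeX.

Antiderivative: F(x) = \frac{- 25 \left(x + 4\right) \log{\left(x \right)} + 24 \left(x + 4\right) \log{\left(x - 1 \right)} + \left(x + 4\right) \log{\left(x + 4 \right)} + 20}{400 \left(x + 4\right)}; value = - \frac{\log{\left(3 \right)}}{16} - \frac{\log{\left(6 \right)}}{400} - \frac{1}{840} + \frac{\log{\left(7 \right)}}{400} + \frac{49 \log{\left(2 \right)}}{400}

The denominator factors as 2 x \left(x - 1\right) \left(x + 4\right)^{2}; partial fractions split f into directly integrable pieces: \frac{1}{400 \left(x + 4\right)} - \frac{1}{20 \left(x + 4\right)^{2}} + \frac{3}{50 \left(x - 1\right)} - \frac{1}{16 x}.
F(x) = \frac{- 25 \left(x + 4\right) \log{\left(x \right)} + 24 \left(x + 4\right) \log{\left(x - 1 \right)} + \left(x + 4\right) \log{\left(x + 4 \right)} + 20}{400 \left(x + 4\right)} is an antiderivative of f.
Check: d/dx[\frac{- 25 \left(x + 4\right) \log{\left(x \right)} + 24 \left(x + 4\right) \log{\left(x - 1 \right)} + \left(x + 4\right) \log{\left(x + 4 \right)} + 20}{400 \left(x + 4\right)}] = \frac{x + 2}{2 x^{4} + 14 x^{3} + 16 x^{2} - 32 x}, which equals f(x).
F(3) = - \frac{\log{\left(3 \right)}}{16} + \frac{\log{\left(7 \right)}}{400} + \frac{1}{140} + \frac{3 \log{\left(2 \right)}}{50}; F(2) = - \frac{\log{\left(2 \right)}}{16} + \frac{\log{\left(6 \right)}}{400} + \frac{1}{120}.
Integral = F(3) - F(2) = - \frac{\log{\left(3 \right)}}{16} - \frac{\log{\left(6 \right)}}{400} - \frac{1}{840} + \frac{\log{\left(7 \right)}}{400} + \frac{49 \log{\left(2 \right)}}{400}.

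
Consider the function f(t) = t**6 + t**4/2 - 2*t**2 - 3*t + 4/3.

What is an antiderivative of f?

Integrate term by term and add the pieces.
Check: d/dt[t**7/7 + t**5/10 - 2*t**3/3 - 3*t**2/2 + 4*t/3] = t**6 + t**4/2 - 2*t**2 - 3*t + 4/3 = f(t).

An antiderivative is F(t) = t**7/7 + t**5/10 - 2*t**3/3 - 3*t**2/2 + 4*t/3.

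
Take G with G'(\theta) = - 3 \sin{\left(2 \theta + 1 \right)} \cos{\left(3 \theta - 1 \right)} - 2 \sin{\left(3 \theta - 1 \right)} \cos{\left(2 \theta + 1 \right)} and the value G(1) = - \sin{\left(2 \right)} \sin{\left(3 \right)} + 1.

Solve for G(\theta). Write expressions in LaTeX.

Recognize the product-rule pattern: G'(\theta) = u'v + uv' with u = - \sin{\left(2 \theta + 1 \right)}, v = \sin{\left(3 \theta - 1 \right)}, so integration by parts undoes it.
A general antiderivative is - \sin{\left(2 \theta + 1 \right)} \sin{\left(3 \theta - 1 \right)} + C.
The condition gives C = - \sin{\left(2 \right)} \sin{\left(3 \right)} + 1 - (- \sin{\left(2 \right)} \sin{\left(3 \right)}) = 1.
So G(\theta) = - \sin{\left(2 \theta + 1 \right)} \sin{\left(3 \theta - 1 \right)} + 1.
Check: d/d\theta[- \sin{\left(2 \theta + 1 \right)} \sin{\left(3 \theta - 1 \right)} + 1] = - 3 \sin{\left(2 \theta + 1 \right)} \cos{\left(3 \theta - 1 \right)} - 2 \sin{\left(3 \theta - 1 \right)} \cos{\left(2 \theta + 1 \right)} = G'(\theta).

G(\theta) = - \sin{\left(2 \theta + 1 \right)} \sin{\left(3 \theta - 1 \right)} + 1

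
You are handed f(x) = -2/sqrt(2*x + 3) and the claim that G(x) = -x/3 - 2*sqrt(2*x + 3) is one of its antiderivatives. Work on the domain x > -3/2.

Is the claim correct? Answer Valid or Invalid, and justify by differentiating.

d/dx[G] = (-sqrt(2*x + 3) - 6)/(3*sqrt(2*x + 3))
d/dx[G] - f(x) = -1/3 != 0.

Invalid: d/dx[G] - f = -1/3, which is not 0.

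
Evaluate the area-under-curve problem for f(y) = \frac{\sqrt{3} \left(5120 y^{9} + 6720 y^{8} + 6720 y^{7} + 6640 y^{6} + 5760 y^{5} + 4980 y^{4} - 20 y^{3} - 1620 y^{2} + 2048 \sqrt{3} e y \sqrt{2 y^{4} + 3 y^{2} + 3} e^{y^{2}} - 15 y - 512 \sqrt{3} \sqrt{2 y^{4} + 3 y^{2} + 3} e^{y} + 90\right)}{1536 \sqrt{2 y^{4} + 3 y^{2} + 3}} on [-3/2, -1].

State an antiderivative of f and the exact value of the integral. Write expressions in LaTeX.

Whatever form F(y) takes, F'(y) = f(y) is non-negotiable.
F(y) = \frac{\sqrt{3} \left(320 y^{6} \sqrt{2 y^{4} + 3 y^{2} + 3} + 480 y^{5} \sqrt{2 y^{4} + 3 y^{2} + 3} - 200 y^{3} \sqrt{2 y^{4} + 3 y^{2} + 3} + 30 y \sqrt{2 y^{4} + 3 y^{2} + 3} - 5 \sqrt{2 y^{4} + 3 y^{2} + 3} - 512 \sqrt{3} e^{y} + 1024 \sqrt{3} e e^{y^{2}}\right)}{1536} is an antiderivative of f.
Check: d/dy[\frac{\sqrt{3} \left(320 y^{6} \sqrt{2 y^{4} + 3 y^{2} + 3} + 480 y^{5} \sqrt{2 y^{4} + 3 y^{2} + 3} - 200 y^{3} \sqrt{2 y^{4} + 3 y^{2} + 3} + 30 y \sqrt{2 y^{4} + 3 y^{2} + 3} - 5 \sqrt{2 y^{4} + 3 y^{2} + 3} - 512 \sqrt{3} e^{y} + 1024 \sqrt{3} e e^{y^{2}}\right)}{1536}] = \frac{5120 \sqrt{3} y^{9} + 6720 \sqrt{3} y^{8} + 6720 \sqrt{3} y^{7} + 6640 \sqrt{3} y^{6} + 5760 \sqrt{3} y^{5} + 4980 \sqrt{3} y^{4} - 20 \sqrt{3} y^{3} - 1620 \sqrt{3} y^{2} + 6144 e y \sqrt{2 y^{4} + 3 y^{2} + 3} e^{y^{2}} - 15 \sqrt{3} y - 1536 \sqrt{2 y^{4} + 3 y^{2} + 3} e^{y} + 90 \sqrt{3}}{1536 \sqrt{2 y^{4} + 3 y^{2} + 3}}, which equals f(y).
F(-1) = - \frac{1}{e} + \frac{5 \sqrt{6}}{768} + 2 e^{2}; F(-3/2) = - \frac{1}{e^{\frac{3}{2}}} + \frac{625 \sqrt{106}}{2048} + 2 e^{\frac{13}{4}}.
Integral = F(-1) - F(-3/2) = - 2 e^{\frac{13}{4}} - \frac{625 \sqrt{106}}{2048} - e^{-1} + \frac{5 \sqrt{6}}{768} + e^{- \frac{3}{2}} + 2 e^{2}.

Antiderivative: F(y) = \frac{\sqrt{3} \left(320 y^{6} \sqrt{2 y^{4} + 3 y^{2} + 3} + 480 y^{5} \sqrt{2 y^{4} + 3 y^{2} + 3} - 200 y^{3} \sqrt{2 y^{4} + 3 y^{2} + 3} + 30 y \sqrt{2 y^{4} + 3 y^{2} + 3} - 5 \sqrt{2 y^{4} + 3 y^{2} + 3} - 512 \sqrt{3} e^{y} + 1024 \sqrt{3} e e^{y^{2}}\right)}{1536}; value = - 2 e^{\frac{13}{4}} - \frac{625 \sqrt{106}}{2048} - e^{-1} + \frac{5 \sqrt{6}}{768} + e^{- \frac{3}{2}} + 2 e^{2}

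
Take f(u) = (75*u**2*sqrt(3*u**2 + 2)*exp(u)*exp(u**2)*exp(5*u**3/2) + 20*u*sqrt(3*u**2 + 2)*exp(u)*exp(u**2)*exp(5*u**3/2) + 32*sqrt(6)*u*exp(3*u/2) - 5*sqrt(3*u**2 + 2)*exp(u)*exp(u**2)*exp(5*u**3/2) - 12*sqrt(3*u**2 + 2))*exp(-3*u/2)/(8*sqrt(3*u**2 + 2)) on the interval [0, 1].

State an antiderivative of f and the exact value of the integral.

A candidate is checked by its d/du: the result must match f(u).
F(u) = (16*sqrt(6)*sqrt(3*u**2 + 2)*exp(3*u/2) + 15*exp(3*u/2)*exp(5*u**3/2 + u**2 - u/2) + 12)*exp(-3*u/2)/12 is an antiderivative of f.
Check: d/du[(16*sqrt(6)*sqrt(3*u**2 + 2)*exp(3*u/2) + 15*exp(3*u/2)*exp(5*u**3/2 + u**2 - u/2) + 12)*exp(-3*u/2)/12] = (75*u**2*sqrt(3*u**2 + 2)*exp(u)*exp(u**2)*exp(5*u**3/2) + 20*u*sqrt(3*u**2 + 2)*exp(u)*exp(u**2)*exp(5*u**3/2) + 32*sqrt(6)*u*exp(3*u/2) - 5*sqrt(3*u**2 + 2)*exp(u)*exp(u**2)*exp(5*u**3/2) - 12*sqrt(3*u**2 + 2))*exp(-3*u/2)/(8*sqrt(3*u**2 + 2)) = f(u).
F(1) = exp(-3/2) + 4*sqrt(30)/3 + 5*exp(3)/4; F(0) = 9/4 + 8*sqrt(3)/3.
Integral = F(1) - F(0) = -8*sqrt(3)/3 - 9/4 + exp(-3/2) + 4*sqrt(30)/3 + 5*exp(3)/4.

Antiderivative: F(u) = (16*sqrt(6)*sqrt(3*u**2 + 2)*exp(3*u/2) + 15*exp(3*u/2)*exp(5*u**3/2 + u**2 - u/2) + 12)*exp(-3*u/2)/12; value = -8*sqrt(3)/3 - 9/4 + exp(-3/2) + 4*sqrt(30)/3 + 5*exp(3)/4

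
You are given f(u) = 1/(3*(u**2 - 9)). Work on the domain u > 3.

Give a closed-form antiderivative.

An antiderivative is F(u) = log(u - 3)/18 - log(u + 3)/18.

Factor the denominator (3*(u - 3)*(u + 3)) and decompose: f = -1/(18*(u + 3)) + 1/(18*(u - 3)); each piece integrates to a log, atan, or power term.
Check: d/du[log(u - 3)/18 - log(u + 3)/18] = 1/(3*u**2 - 27), which equals f(u).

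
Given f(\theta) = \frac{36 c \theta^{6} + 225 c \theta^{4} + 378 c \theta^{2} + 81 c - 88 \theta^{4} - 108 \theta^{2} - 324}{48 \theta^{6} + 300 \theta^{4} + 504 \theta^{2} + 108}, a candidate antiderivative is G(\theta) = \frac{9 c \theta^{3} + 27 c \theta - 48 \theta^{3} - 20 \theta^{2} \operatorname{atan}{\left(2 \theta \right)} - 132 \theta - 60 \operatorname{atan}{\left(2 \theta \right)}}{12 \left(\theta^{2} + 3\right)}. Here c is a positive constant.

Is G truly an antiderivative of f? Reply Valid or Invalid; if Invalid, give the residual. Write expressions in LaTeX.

Invalid: d/d\theta[G] - f = -4, which is not 0.

d/d\theta[G] = \frac{36 c \theta^{6} + 225 c \theta^{4} + 378 c \theta^{2} + 81 c - 192 \theta^{6} - 1288 \theta^{4} - 2124 \theta^{2} - 756}{48 \theta^{6} + 300 \theta^{4} + 504 \theta^{2} + 108}
d/d\theta[G] - f(\theta) = -4 != 0.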